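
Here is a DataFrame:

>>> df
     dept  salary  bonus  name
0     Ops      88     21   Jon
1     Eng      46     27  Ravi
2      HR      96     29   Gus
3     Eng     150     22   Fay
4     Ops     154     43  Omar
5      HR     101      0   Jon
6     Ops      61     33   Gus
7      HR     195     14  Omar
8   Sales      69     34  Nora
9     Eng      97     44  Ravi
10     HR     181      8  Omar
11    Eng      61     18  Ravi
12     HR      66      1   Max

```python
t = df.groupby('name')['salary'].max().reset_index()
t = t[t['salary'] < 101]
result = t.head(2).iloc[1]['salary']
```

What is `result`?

66

group by name, max of salary:
name
Fay     150
Gus      96
Jon     101
Max      66
Nora     69
Omar    195
Ravi     97
Name: salary, dtype: int64
reset_index():
   name  salary
0   Fay     150
1   Gus      96
2   Jon     101
3   Max      66
4  Nora      69
5  Omar     195
6  Ravi      97
filter rows where salary < 101:
   name  salary
1   Gus      96
3   Max      66
4  Nora      69
6  Ravi      97
take first 2 rows:
  name  salary
1  Gus      96
3  Max      66
Then the value at position 1, column 'salary': 66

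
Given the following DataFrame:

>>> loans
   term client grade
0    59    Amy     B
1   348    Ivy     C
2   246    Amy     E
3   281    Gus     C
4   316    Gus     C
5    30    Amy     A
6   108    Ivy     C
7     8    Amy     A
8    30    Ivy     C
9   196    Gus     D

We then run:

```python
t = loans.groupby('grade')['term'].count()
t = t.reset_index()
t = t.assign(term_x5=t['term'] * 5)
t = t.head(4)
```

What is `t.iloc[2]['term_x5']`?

group by grade, count of term:
grade
A    2
B    1
C    5
D    1
E    1
Name: term, dtype: int64
reset_index():
  grade  term
0     A     2
1     B     1
2     C     5
3     D     1
4     E     1
add column term_x5 = t['term'] * 5:
  grade  term  term_x5
0     A     2       10
1     B     1        5
2     C     5       25
3     D     1        5
4     E     1        5
take first 4 rows:
  grade  term  term_x5
0     A     2       10
1     B     1        5
2     C     5       25
3     D     1        5
The value at position 2, column 'term_x5' is 25.

25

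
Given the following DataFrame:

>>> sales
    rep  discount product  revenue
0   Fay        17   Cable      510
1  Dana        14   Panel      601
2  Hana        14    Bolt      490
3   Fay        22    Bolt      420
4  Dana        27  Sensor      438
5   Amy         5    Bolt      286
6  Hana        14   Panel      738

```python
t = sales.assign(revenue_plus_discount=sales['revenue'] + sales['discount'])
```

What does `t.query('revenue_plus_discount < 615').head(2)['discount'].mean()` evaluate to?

add column revenue_plus_discount = sales['revenue'] + sales['discount']:
    rep  discount product  revenue  revenue_plus_discount
0   Fay        17   Cable      510                    527
1  Dana        14   Panel      601                    615
2  Hana        14    Bolt      490                    504
3   Fay        22    Bolt      420                    442
4  Dana        27  Sensor      438                    465
5   Amy         5    Bolt      286                    291
6  Hana        14   Panel      738                    752
filter rows where revenue_plus_discount < 615:
    rep  discount product  revenue  revenue_plus_discount
0   Fay        17   Cable      510                    527
2  Hana        14    Bolt      490                    504
3   Fay        22    Bolt      420                    442
4  Dana        27  Sensor      438                    465
5   Amy         5    Bolt      286                    291
take first 2 rows:
    rep  discount product  revenue  revenue_plus_discount
0   Fay        17   Cable      510                    527
2  Hana        14    Bolt      490                    504
mean of column 'discount' → 15.5

15.5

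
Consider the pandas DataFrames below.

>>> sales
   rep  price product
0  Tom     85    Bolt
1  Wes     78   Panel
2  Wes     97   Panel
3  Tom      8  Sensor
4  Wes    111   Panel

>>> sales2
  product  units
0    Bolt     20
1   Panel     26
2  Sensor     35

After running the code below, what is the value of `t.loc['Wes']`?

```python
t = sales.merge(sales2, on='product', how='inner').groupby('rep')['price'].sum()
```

286

merge on 'product' (how='inner') → 5 rows:
   rep  price product  units
0  Tom     85    Bolt     20
1  Wes     78   Panel     26
2  Wes     97   Panel     26
3  Tom      8  Sensor     35
4  Wes    111   Panel     26
group by rep, sum of price:
rep
Tom     93
Wes    286
Name: price, dtype: int64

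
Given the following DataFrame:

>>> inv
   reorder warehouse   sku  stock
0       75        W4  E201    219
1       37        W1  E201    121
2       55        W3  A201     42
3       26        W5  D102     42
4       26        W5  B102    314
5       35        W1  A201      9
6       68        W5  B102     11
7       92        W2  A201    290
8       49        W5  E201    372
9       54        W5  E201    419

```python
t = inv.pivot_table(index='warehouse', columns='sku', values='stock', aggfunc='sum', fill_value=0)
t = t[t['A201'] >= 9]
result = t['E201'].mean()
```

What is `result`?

40.3333333333

pivot: rows=warehouse, cols=sku, sum(stock):
sku        A201  B102  D102  E201
warehouse                        
W1            9     0     0   121
W2          290     0     0     0
W3           42     0     0     0
W4            0     0     0   219
W5            0   325    42   791
filter rows where A201 >= 9:
sku        A201  B102  D102  E201
warehouse                        
W1            9     0     0   121
W2          290     0     0     0
W3           42     0     0     0
Finally, mean of column 'E201' = 40.3333333333.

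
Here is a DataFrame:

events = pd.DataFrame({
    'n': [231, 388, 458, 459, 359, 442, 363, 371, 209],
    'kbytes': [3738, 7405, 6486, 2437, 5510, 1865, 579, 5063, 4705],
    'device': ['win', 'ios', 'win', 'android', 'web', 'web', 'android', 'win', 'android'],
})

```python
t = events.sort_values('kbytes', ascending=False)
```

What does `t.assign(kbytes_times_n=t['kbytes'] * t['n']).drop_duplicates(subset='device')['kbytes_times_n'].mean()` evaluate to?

2201290.75

sort by kbytes descending:
     n  kbytes   device
1  388    7405      ios
2  458    6486      win
4  359    5510      web
7  371    5063      win
8  209    4705  android
0  231    3738      win
3  459    2437  android
5  442    1865      web
6  363     579  android
add column kbytes_times_n = t['kbytes'] * t['n']:
     n  kbytes   device  kbytes_times_n
1  388    7405      ios         2873140
2  458    6486      win         2970588
4  359    5510      web         1978090
7  371    5063      win         1878373
8  209    4705  android          983345
0  231    3738      win          863478
3  459    2437  android         1118583
5  442    1865      web          824330
6  363     579  android          210177
drop duplicate device (keep=first):
     n  kbytes   device  kbytes_times_n
1  388    7405      ios         2873140
2  458    6486      win         2970588
4  359    5510      web         1978090
8  209    4705  android          983345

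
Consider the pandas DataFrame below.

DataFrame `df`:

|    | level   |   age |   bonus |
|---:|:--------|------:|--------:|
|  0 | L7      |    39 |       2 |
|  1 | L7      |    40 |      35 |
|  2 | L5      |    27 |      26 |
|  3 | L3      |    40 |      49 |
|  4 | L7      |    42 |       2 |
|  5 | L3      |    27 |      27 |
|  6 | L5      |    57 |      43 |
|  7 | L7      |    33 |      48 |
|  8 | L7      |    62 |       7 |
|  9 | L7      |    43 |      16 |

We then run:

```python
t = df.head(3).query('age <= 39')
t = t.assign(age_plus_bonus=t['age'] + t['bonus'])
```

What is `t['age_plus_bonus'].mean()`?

take first 3 rows:
  level  age  bonus
0    L7   39      2
1    L7   40     35
2    L5   27     26
filter rows where age <= 39:
  level  age  bonus
0    L7   39      2
2    L5   27     26
add column age_plus_bonus = t['age'] + t['bonus']:
  level  age  bonus  age_plus_bonus
0    L7   39      2              41
2    L5   27     26              53
The mean of column 'age_plus_bonus' is 47.0.

47.0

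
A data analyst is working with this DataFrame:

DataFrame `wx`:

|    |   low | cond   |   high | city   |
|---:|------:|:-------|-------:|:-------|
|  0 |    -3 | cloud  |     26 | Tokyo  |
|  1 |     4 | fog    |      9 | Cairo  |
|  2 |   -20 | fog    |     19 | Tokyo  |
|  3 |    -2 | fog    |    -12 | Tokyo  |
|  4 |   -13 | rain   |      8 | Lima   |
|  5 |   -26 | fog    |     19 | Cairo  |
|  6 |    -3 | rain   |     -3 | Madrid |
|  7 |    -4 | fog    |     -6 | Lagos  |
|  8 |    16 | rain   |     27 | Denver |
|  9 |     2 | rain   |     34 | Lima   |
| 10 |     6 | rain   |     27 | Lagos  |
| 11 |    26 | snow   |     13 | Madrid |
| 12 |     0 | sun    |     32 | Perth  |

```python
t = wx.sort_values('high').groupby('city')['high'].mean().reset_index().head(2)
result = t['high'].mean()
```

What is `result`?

sort by high:
    low   cond  high    city
3    -2    fog   -12   Tokyo
7    -4    fog    -6   Lagos
6    -3   rain    -3  Madrid
4   -13   rain     8    Lima
1     4    fog     9   Cairo
11   26   snow    13  Madrid
2   -20    fog    19   Tokyo
5   -26    fog    19   Cairo
0    -3  cloud    26   Tokyo
8    16   rain    27  Denver
10    6   rain    27   Lagos
12    0    sun    32   Perth
9     2   rain    34    Lima
group by city, mean of high:
city
Cairo     14.0
Denver    27.0
Lagos     10.5
Lima      21.0
Madrid     5.0
Perth     32.0
Tokyo     11.0
Name: high, dtype: float64
reset_index():
     city  high
0   Cairo  14.0
1  Denver  27.0
2   Lagos  10.5
3    Lima  21.0
4  Madrid   5.0
5   Perth  32.0
6   Tokyo  11.0
take first 2 rows:
     city  high
0   Cairo  14.0
1  Denver  27.0

20.5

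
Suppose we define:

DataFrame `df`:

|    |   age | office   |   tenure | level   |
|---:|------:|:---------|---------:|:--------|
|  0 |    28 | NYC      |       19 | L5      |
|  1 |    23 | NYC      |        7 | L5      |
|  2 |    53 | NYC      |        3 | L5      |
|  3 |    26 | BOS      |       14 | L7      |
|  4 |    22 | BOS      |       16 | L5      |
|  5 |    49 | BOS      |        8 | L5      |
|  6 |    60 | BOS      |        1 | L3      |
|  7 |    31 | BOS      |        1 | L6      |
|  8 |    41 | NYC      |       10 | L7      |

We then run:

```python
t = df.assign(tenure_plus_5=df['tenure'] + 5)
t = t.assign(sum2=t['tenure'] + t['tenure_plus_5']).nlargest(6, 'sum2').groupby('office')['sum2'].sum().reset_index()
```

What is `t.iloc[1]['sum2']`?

add column tenure_plus_5 = df['tenure'] + 5:
   age office  tenure level  tenure_plus_5
0   28    NYC      19    L5             24
1   23    NYC       7    L5             12
2   53    NYC       3    L5              8
3   26    BOS      14    L7             19
4   22    BOS      16    L5             21
5   49    BOS       8    L5             13
6   60    BOS       1    L3              6
7   31    BOS       1    L6              6
8   41    NYC      10    L7             15
add column sum2 = t['tenure'] + t['tenure_plus_5']:
   age office  tenure level  tenure_plus_5  sum2
0   28    NYC      19    L5             24    43
1   23    NYC       7    L5             12    19
2   53    NYC       3    L5              8    11
3   26    BOS      14    L7             19    33
4   22    BOS      16    L5             21    37
5   49    BOS       8    L5             13    21
6   60    BOS       1    L3              6     7
7   31    BOS       1    L6              6     7
8   41    NYC      10    L7             15    25
take 6 rows with largest sum2:
   age office  tenure level  tenure_plus_5  sum2
0   28    NYC      19    L5             24    43
4   22    BOS      16    L5             21    37
3   26    BOS      14    L7             19    33
8   41    NYC      10    L7             15    25
5   49    BOS       8    L5             13    21
1   23    NYC       7    L5             12    19
group by office, sum of sum2:
office
BOS    91
NYC    87
Name: sum2, dtype: int64
reset_index():
  office  sum2
0    BOS    91
1    NYC    87
value at position 1, column 'sum2' → 87

87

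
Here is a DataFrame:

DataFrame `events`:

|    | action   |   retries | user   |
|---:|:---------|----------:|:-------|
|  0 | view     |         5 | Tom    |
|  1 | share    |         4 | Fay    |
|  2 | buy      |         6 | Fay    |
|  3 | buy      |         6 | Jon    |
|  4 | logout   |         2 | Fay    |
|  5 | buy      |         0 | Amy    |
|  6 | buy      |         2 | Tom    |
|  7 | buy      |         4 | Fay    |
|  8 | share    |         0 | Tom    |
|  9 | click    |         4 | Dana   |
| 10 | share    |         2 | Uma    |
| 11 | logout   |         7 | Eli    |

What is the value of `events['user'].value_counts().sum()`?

value_counts of user:
user
Fay     4
Tom     3
Jon     1
Amy     1
Dana    1
Uma     1
Eli     1
Name: count, dtype: int64

12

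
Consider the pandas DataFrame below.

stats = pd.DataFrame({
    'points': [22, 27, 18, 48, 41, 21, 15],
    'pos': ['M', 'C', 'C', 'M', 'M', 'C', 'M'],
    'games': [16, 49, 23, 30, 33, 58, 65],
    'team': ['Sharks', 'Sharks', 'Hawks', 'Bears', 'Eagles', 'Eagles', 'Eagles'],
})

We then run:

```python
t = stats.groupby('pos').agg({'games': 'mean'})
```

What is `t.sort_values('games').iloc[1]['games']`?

43.3333333333

group by pos, mean of games:
         games
pos           
C    43.333333
M    36.000000
sort by games:
         games
pos           
M    36.000000
C    43.333333
The value at position 1, column 'games' is 43.3333333333.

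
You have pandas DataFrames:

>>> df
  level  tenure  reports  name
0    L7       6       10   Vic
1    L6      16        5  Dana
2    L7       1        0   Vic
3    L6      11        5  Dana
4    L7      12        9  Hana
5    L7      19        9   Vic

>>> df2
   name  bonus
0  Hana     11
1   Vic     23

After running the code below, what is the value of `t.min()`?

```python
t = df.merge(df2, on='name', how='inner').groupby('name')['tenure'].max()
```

12

merge on 'name' (how='inner') → 4 rows:
  level  tenure  reports  name  bonus
0    L7       6       10   Vic     23
1    L7       1        0   Vic     23
2    L7      12        9  Hana     11
3    L7      19        9   Vic     23
group by name, max of tenure:
name
Hana    12
Vic     19
Name: tenure, dtype: int64
Reading off the min of the resulting series, we get 12.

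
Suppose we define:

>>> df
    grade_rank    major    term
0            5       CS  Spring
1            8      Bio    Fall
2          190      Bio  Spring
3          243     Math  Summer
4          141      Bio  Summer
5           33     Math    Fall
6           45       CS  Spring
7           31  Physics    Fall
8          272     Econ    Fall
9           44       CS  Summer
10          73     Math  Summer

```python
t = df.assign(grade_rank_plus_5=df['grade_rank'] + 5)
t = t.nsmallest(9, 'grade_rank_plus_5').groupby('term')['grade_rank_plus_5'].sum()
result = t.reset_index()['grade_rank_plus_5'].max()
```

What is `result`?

add column grade_rank_plus_5 = df['grade_rank'] + 5:
    grade_rank    major    term  grade_rank_plus_5
0            5       CS  Spring                 10
1            8      Bio    Fall                 13
2          190      Bio  Spring                195
3          243     Math  Summer                248
4          141      Bio  Summer                146
5           33     Math    Fall                 38
6           45       CS  Spring                 50
7           31  Physics    Fall                 36
8          272     Econ    Fall                277
9           44       CS  Summer                 49
10          73     Math  Summer                 78
take 9 rows with smallest grade_rank_plus_5:
    grade_rank    major    term  grade_rank_plus_5
0            5       CS  Spring                 10
1            8      Bio    Fall                 13
7           31  Physics    Fall                 36
5           33     Math    Fall                 38
9           44       CS  Summer                 49
6           45       CS  Spring                 50
10          73     Math  Summer                 78
4          141      Bio  Summer                146
2          190      Bio  Spring                195
group by term, sum of grade_rank_plus_5:
term
Fall       87
Spring    255
Summer    273
Name: grade_rank_plus_5, dtype: int64
reset_index():
     term  grade_rank_plus_5
0    Fall                 87
1  Spring                255
2  Summer                273
Then the max of column 'grade_rank_plus_5': 273

273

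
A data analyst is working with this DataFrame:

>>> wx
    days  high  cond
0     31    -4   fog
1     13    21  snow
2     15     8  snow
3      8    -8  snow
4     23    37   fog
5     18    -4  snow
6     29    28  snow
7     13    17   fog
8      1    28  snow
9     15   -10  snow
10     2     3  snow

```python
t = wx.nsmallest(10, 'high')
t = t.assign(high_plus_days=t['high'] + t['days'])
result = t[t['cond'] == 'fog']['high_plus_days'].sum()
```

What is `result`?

57

take 10 rows with smallest high:
    days  high  cond
9     15   -10  snow
3      8    -8  snow
0     31    -4   fog
5     18    -4  snow
10     2     3  snow
2     15     8  snow
7     13    17   fog
1     13    21  snow
6     29    28  snow
8      1    28  snow
add column high_plus_days = t['high'] + t['days']:
    days  high  cond  high_plus_days
9     15   -10  snow               5
3      8    -8  snow               0
0     31    -4   fog              27
5     18    -4  snow              14
10     2     3  snow               5
2     15     8  snow              23
7     13    17   fog              30
1     13    21  snow              34
6     29    28  snow              57
8      1    28  snow              29
filter rows where cond == 'fog':
   days  high cond  high_plus_days
0    31    -4  fog              27
7    13    17  fog              30
Then the sum of column 'high_plus_days': 57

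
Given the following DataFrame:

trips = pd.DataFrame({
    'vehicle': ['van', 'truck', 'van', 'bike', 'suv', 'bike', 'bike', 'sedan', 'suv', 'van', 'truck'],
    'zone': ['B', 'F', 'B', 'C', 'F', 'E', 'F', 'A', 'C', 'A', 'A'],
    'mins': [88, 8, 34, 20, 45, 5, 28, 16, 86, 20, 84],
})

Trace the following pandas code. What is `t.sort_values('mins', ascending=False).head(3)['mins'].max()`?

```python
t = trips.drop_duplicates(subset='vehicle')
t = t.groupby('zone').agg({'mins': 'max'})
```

88

drop duplicate vehicle (keep=first):
  vehicle zone  mins
0     van    B    88
1   truck    F     8
3    bike    C    20
4     suv    F    45
7   sedan    A    16
group by zone, max of mins:
      mins
zone      
A       16
B       88
C       20
F       45
sort by mins descending:
      mins
zone      
B       88
F       45
C       20
A       16
take first 3 rows:
      mins
zone      
B       88
F       45
C       20
Then the max of column 'mins': 88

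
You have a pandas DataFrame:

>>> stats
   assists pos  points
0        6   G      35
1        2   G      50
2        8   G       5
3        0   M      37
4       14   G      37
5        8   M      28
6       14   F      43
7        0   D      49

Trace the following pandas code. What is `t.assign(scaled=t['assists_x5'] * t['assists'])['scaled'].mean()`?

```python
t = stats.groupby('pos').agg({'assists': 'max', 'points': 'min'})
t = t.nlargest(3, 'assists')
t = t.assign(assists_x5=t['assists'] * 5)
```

group by pos: max(assists), min(points):
     assists  points
pos                 
D          0      49
F         14      43
G         14       5
M          8      28
take 3 rows with largest assists:
     assists  points
pos                 
F         14      43
G         14       5
M          8      28
add column assists_x5 = t['assists'] * 5:
     assists  points  assists_x5
pos                             
F         14      43          70
G         14       5          70
M          8      28          40
add column scaled = t['assists_x5'] * t['assists']:
     assists  points  assists_x5  scaled
pos                                     
F         14      43          70     980
G         14       5          70     980
M          8      28          40     320
Reading off the mean of column 'scaled', we get 760.0.

760.0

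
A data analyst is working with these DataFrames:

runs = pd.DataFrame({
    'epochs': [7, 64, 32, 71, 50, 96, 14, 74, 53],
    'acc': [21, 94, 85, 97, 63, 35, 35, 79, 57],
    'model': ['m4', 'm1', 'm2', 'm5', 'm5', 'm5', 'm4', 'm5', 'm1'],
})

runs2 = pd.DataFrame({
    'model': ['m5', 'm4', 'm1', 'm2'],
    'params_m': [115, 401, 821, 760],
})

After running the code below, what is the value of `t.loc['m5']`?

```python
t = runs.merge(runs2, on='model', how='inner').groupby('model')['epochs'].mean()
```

72.75

merge on 'model' (how='inner') → 9 rows:
   epochs  acc model  params_m
0       7   21    m4       401
1      64   94    m1       821
2      32   85    m2       760
3      71   97    m5       115
4      50   63    m5       115
5      96   35    m5       115
6      14   35    m4       401
7      74   79    m5       115
8      53   57    m1       821
group by model, mean of epochs:
model
m1    58.50
m2    32.00
m4    10.50
m5    72.75
Name: epochs, dtype: float64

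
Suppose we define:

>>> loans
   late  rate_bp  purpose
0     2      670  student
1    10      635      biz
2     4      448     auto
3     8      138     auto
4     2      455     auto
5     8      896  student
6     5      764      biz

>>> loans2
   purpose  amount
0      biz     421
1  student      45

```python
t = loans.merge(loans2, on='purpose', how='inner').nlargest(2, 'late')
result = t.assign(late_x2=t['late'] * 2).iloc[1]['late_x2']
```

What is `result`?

merge on 'purpose' (how='inner') → 4 rows:
   late  rate_bp  purpose  amount
0     2      670  student      45
1    10      635      biz     421
2     8      896  student      45
3     5      764      biz     421
take 2 rows with largest late:
   late  rate_bp  purpose  amount
1    10      635      biz     421
2     8      896  student      45
add column late_x2 = t['late'] * 2:
   late  rate_bp  purpose  amount  late_x2
1    10      635      biz     421       20
2     8      896  student      45       16

16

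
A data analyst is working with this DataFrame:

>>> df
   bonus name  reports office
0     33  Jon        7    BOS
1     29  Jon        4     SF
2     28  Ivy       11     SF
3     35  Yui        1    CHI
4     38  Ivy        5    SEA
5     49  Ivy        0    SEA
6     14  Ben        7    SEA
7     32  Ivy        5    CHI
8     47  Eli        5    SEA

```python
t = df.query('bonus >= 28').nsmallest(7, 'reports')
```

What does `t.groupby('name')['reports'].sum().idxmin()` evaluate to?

Yui

filter rows where bonus >= 28:
   bonus name  reports office
0     33  Jon        7    BOS
1     29  Jon        4     SF
2     28  Ivy       11     SF
3     35  Yui        1    CHI
4     38  Ivy        5    SEA
5     49  Ivy        0    SEA
7     32  Ivy        5    CHI
8     47  Eli        5    SEA
take 7 rows with smallest reports:
   bonus name  reports office
5     49  Ivy        0    SEA
3     35  Yui        1    CHI
1     29  Jon        4     SF
4     38  Ivy        5    SEA
7     32  Ivy        5    CHI
8     47  Eli        5    SEA
0     33  Jon        7    BOS
group by name, sum of reports:
name
Eli     5
Ivy    10
Jon    11
Yui     1
Name: reports, dtype: int64
So idxmin() = Yui.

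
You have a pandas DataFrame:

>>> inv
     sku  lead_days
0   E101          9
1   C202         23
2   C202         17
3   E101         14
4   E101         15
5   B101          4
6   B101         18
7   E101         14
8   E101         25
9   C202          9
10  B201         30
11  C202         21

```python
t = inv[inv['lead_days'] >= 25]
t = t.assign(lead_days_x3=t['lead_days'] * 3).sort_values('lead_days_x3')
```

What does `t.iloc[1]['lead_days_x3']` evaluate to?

filter rows where lead_days >= 25:
     sku  lead_days
8   E101         25
10  B201         30
add column lead_days_x3 = t['lead_days'] * 3:
     sku  lead_days  lead_days_x3
8   E101         25            75
10  B201         30            90
sort by lead_days_x3:
     sku  lead_days  lead_days_x3
8   E101         25            75
10  B201         30            90

90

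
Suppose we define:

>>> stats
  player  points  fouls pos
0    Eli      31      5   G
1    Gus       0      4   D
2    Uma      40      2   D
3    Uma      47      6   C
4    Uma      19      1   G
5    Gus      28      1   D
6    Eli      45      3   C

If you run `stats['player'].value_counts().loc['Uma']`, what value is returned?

value_counts of player:
player
Uma    3
Eli    2
Gus    2
Name: count, dtype: int64
Finally, value at index 'Uma' = 3.

3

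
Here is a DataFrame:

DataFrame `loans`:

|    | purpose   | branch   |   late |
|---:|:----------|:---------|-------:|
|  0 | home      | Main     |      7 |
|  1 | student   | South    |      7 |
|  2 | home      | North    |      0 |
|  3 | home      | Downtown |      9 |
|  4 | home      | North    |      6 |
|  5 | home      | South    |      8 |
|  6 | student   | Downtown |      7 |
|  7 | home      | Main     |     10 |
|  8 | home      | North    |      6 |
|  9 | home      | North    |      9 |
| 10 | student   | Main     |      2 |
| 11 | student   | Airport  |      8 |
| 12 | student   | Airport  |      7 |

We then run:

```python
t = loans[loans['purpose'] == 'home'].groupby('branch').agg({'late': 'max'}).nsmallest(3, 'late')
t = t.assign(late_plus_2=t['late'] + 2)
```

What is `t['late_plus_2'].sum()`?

filter rows where purpose == 'home':
  purpose    branch  late
0    home      Main     7
2    home     North     0
3    home  Downtown     9
4    home     North     6
5    home     South     8
7    home      Main    10
8    home     North     6
9    home     North     9
group by branch, max of late:
          late
branch        
Downtown     9
Main        10
North        9
South        8
take 3 rows with smallest late:
          late
branch        
South        8
Downtown     9
North        9
add column late_plus_2 = t['late'] + 2:
          late  late_plus_2
branch                     
South        8           10
Downtown     9           11
North        9           11
sum of column 'late_plus_2' → 32

32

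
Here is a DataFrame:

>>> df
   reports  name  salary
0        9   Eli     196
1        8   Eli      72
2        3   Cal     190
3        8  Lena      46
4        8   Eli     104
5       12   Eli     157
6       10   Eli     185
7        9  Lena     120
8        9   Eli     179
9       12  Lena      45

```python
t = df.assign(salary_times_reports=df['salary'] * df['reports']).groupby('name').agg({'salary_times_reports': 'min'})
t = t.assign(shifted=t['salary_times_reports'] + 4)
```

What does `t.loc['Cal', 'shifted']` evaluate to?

add column salary_times_reports = df['salary'] * df['reports']:
   reports  name  salary  salary_times_reports
0        9   Eli     196                  1764
1        8   Eli      72                   576
2        3   Cal     190                   570
3        8  Lena      46                   368
4        8   Eli     104                   832
5       12   Eli     157                  1884
6       10   Eli     185                  1850
7        9  Lena     120                  1080
8        9   Eli     179                  1611
9       12  Lena      45                   540
group by name, min of salary_times_reports:
      salary_times_reports
name                      
Cal                    570
Eli                    576
Lena                   368
add column shifted = t['salary_times_reports'] + 4:
      salary_times_reports  shifted
name                               
Cal                    570      574
Eli                    576      580
Lena                   368      372

574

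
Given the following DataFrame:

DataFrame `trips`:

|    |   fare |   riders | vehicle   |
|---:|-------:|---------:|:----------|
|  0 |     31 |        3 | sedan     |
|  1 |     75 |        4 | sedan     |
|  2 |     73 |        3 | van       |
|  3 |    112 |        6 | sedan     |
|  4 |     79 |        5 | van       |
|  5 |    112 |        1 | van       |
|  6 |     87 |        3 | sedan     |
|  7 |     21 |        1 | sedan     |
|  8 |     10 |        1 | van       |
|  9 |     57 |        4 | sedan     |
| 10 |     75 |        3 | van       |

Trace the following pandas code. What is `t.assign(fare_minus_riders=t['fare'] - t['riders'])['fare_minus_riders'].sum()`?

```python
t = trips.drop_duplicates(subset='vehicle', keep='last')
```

125

drop duplicate vehicle (keep=last):
    fare  riders vehicle
9     57       4   sedan
10    75       3     van
add column fare_minus_riders = t['fare'] - t['riders']:
    fare  riders vehicle  fare_minus_riders
9     57       4   sedan                 53
10    75       3     van                 72
Hence 125.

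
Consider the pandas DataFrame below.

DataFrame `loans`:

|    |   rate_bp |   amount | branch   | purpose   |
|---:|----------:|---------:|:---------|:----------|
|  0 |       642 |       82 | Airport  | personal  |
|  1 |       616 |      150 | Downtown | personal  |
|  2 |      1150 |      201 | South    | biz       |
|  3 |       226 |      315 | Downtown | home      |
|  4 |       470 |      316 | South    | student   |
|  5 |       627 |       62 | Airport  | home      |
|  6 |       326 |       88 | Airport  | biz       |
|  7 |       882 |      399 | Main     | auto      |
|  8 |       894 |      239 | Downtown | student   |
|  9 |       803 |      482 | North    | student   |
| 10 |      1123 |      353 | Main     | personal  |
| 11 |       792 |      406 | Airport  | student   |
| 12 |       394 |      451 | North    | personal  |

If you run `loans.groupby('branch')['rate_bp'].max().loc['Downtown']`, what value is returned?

group by branch, max of rate_bp:
branch
Airport      792
Downtown     894
Main        1123
North        803
South       1150
Name: rate_bp, dtype: int64
Reading off the value at index 'Downtown', we get 894.

894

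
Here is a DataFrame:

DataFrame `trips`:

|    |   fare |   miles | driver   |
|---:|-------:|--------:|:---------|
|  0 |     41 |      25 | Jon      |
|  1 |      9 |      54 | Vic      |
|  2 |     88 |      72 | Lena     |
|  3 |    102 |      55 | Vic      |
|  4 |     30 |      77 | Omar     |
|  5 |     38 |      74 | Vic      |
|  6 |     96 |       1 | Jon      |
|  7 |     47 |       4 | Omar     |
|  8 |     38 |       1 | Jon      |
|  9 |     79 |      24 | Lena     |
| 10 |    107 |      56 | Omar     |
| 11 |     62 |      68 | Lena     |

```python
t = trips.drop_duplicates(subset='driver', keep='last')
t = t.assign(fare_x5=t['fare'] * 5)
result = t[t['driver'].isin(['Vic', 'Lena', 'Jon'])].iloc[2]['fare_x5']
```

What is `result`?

310

drop duplicate driver (keep=last):
    fare  miles driver
5     38     74    Vic
8     38      1    Jon
10   107     56   Omar
11    62     68   Lena
add column fare_x5 = t['fare'] * 5:
    fare  miles driver  fare_x5
5     38     74    Vic      190
8     38      1    Jon      190
10   107     56   Omar      535
11    62     68   Lena      310
filter rows where driver in ['Vic', 'Lena', 'Jon']:
    fare  miles driver  fare_x5
5     38     74    Vic      190
8     38      1    Jon      190
11    62     68   Lena      310
value at position 2, column 'fare_x5' → 310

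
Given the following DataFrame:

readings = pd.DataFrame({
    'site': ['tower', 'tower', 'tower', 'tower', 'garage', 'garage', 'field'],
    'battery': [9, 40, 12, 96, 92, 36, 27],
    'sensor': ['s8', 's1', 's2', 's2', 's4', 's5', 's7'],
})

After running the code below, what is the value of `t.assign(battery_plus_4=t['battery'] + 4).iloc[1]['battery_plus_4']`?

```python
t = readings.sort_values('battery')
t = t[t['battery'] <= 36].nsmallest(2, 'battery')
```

16

sort by battery:
     site  battery sensor
0   tower        9     s8
2   tower       12     s2
6   field       27     s7
5  garage       36     s5
1   tower       40     s1
4  garage       92     s4
3   tower       96     s2
filter rows where battery <= 36:
     site  battery sensor
0   tower        9     s8
2   tower       12     s2
6   field       27     s7
5  garage       36     s5
take 2 rows with smallest battery:
    site  battery sensor
0  tower        9     s8
2  tower       12     s2
add column battery_plus_4 = t['battery'] + 4:
    site  battery sensor  battery_plus_4
0  tower        9     s8              13
2  tower       12     s2              16
Taking the value at position 1, column 'battery_plus_4' gives 16.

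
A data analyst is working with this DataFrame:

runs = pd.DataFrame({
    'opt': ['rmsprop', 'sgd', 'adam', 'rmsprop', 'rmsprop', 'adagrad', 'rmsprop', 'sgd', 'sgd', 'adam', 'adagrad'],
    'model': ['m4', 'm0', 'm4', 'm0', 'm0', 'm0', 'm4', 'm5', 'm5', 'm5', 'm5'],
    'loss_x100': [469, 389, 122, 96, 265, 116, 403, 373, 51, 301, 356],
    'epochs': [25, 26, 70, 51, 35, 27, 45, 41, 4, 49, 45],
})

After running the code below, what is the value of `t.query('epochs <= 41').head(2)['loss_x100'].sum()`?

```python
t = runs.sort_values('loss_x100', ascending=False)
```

858

sort by loss_x100 descending:
        opt model  loss_x100  epochs
0   rmsprop    m4        469      25
6   rmsprop    m4        403      45
1       sgd    m0        389      26
7       sgd    m5        373      41
10  adagrad    m5        356      45
9      adam    m5        301      49
4   rmsprop    m0        265      35
2      adam    m4        122      70
5   adagrad    m0        116      27
3   rmsprop    m0         96      51
8       sgd    m5         51       4
filter rows where epochs <= 41:
       opt model  loss_x100  epochs
0  rmsprop    m4        469      25
1      sgd    m0        389      26
7      sgd    m5        373      41
4  rmsprop    m0        265      35
5  adagrad    m0        116      27
8      sgd    m5         51       4
take first 2 rows:
       opt model  loss_x100  epochs
0  rmsprop    m4        469      25
1      sgd    m0        389      26
Hence 858.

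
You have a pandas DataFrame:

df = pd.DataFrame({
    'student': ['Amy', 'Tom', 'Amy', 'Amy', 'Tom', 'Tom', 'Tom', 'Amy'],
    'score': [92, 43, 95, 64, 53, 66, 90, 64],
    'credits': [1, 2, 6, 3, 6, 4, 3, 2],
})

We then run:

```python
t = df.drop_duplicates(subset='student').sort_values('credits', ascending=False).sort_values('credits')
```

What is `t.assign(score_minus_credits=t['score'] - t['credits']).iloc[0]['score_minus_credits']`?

91

drop duplicate student (keep=first):
  student  score  credits
0     Amy     92        1
1     Tom     43        2
sort by credits descending:
  student  score  credits
1     Tom     43        2
0     Amy     92        1
sort by credits:
  student  score  credits
0     Amy     92        1
1     Tom     43        2
add column score_minus_credits = t['score'] - t['credits']:
  student  score  credits  score_minus_credits
0     Amy     92        1                   91
1     Tom     43        2                   41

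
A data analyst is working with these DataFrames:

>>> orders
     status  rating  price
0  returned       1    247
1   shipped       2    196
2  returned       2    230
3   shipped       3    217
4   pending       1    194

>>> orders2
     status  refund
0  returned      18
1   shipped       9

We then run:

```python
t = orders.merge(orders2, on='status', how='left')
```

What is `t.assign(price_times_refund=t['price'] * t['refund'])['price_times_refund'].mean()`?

3075.75

merge on 'status' (how='left') → 5 rows:
     status  rating  price  refund
0  returned       1    247    18.0
1   shipped       2    196     9.0
2  returned       2    230    18.0
3   shipped       3    217     9.0
4   pending       1    194     NaN
add column price_times_refund = t['price'] * t['refund']:
     status  rating  price  refund  price_times_refund
0  returned       1    247    18.0              4446.0
1   shipped       2    196     9.0              1764.0
2  returned       2    230    18.0              4140.0
3   shipped       3    217     9.0              1953.0
4   pending       1    194     NaN                 NaN
Then the mean of column 'price_times_refund': 3075.75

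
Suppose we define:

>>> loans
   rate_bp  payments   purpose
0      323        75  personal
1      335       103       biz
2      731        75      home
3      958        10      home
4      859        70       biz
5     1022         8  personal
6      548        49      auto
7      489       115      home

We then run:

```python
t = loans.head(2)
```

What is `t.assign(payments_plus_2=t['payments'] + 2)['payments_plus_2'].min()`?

take first 2 rows:
   rate_bp  payments   purpose
0      323        75  personal
1      335       103       biz
add column payments_plus_2 = t['payments'] + 2:
   rate_bp  payments   purpose  payments_plus_2
0      323        75  personal               77
1      335       103       biz              105

77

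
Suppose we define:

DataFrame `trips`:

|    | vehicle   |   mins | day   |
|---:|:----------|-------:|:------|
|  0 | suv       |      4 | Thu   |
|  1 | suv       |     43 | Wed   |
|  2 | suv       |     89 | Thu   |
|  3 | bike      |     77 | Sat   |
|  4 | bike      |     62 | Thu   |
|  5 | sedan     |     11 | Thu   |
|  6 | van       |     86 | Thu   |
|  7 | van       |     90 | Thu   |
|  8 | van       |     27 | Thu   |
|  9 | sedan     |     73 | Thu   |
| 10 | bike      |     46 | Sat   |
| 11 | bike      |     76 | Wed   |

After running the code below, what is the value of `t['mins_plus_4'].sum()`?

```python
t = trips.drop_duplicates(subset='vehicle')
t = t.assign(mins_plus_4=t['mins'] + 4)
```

194

drop duplicate vehicle (keep=first):
  vehicle  mins  day
0     suv     4  Thu
3    bike    77  Sat
5   sedan    11  Thu
6     van    86  Thu
add column mins_plus_4 = t['mins'] + 4:
  vehicle  mins  day  mins_plus_4
0     suv     4  Thu            8
3    bike    77  Sat           81
5   sedan    11  Thu           15
6     van    86  Thu           90
Finally, sum of column 'mins_plus_4' = 194.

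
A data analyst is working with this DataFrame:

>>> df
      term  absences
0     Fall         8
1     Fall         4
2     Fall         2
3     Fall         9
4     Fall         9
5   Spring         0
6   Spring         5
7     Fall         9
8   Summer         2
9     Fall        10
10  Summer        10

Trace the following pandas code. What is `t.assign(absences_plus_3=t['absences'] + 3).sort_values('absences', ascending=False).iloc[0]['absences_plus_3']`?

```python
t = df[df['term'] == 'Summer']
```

13

filter rows where term == 'Summer':
      term  absences
8   Summer         2
10  Summer        10
add column absences_plus_3 = t['absences'] + 3:
      term  absences  absences_plus_3
8   Summer         2                5
10  Summer        10               13
sort by absences descending:
      term  absences  absences_plus_3
10  Summer        10               13
8   Summer         2                5
Hence 13.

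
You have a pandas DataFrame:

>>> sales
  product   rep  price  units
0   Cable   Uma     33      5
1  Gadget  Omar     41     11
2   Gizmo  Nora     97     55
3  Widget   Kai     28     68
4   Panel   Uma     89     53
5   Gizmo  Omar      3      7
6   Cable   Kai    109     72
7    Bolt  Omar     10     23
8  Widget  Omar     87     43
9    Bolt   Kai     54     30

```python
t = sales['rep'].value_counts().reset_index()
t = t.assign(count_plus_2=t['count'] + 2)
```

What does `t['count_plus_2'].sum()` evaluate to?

value_counts of rep:
rep
Omar    4
Kai     3
Uma     2
Nora    1
Name: count, dtype: int64
reset_index():
    rep  count
0  Omar      4
1   Kai      3
2   Uma      2
3  Nora      1
add column count_plus_2 = t['count'] + 2:
    rep  count  count_plus_2
0  Omar      4             6
1   Kai      3             5
2   Uma      2             4
3  Nora      1             3
sum of column 'count_plus_2' → 18

18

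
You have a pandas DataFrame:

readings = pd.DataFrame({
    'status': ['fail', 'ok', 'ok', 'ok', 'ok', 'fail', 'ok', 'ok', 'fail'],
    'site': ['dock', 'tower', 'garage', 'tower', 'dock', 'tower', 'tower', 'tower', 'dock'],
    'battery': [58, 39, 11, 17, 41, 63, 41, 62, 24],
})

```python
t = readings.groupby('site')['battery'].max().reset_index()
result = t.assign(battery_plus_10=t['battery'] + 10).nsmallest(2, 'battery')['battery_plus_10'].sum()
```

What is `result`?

group by site, max of battery:
site
dock      58
garage    11
tower     63
Name: battery, dtype: int64
reset_index():
     site  battery
0    dock       58
1  garage       11
2   tower       63
add column battery_plus_10 = t['battery'] + 10:
     site  battery  battery_plus_10
0    dock       58               68
1  garage       11               21
2   tower       63               73
take 2 rows with smallest battery:
     site  battery  battery_plus_10
1  garage       11               21
0    dock       58               68
The sum of column 'battery_plus_10' is 89.

89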